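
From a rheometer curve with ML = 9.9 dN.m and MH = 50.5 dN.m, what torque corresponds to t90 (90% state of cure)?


M90 = ML + 0.9 * (MH - ML)
M90 = 9.9 + 0.9 * (50.5 - 9.9)
M90 = 9.9 + 0.9 * 40.6
M90 = 46.44 dN.m

46.44 dN.m


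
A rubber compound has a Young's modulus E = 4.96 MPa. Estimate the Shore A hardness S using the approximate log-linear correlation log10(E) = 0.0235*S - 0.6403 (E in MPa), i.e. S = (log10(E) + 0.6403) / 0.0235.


log10(E) = 0.0235*S - 0.6403  =>  S = (log10(E) + 0.6403) / 0.0235
log10(4.96) = 0.695482
S = (0.695482 + 0.6403) / 0.0235 = 1.335782 / 0.0235
S = 56.8

Shore A = 56.8


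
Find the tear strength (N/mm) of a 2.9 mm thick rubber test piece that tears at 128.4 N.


Tear strength = force / thickness
= 128.4 / 2.9
= 44.28 N/mm

44.28 N/mm


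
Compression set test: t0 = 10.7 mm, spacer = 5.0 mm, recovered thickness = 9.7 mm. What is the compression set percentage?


CS = (t0 - recovered) / (t0 - ts) * 100
= (10.7 - 9.7) / (10.7 - 5.0) * 100
= 1.0 / 5.7 * 100
= 17.5%

17.5%


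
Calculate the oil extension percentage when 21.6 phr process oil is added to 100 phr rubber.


Oil % = oil / (100 + oil) * 100
= 21.6 / (100 + 21.6) * 100
= 21.6 / 121.6 * 100
= 17.76%

17.76%


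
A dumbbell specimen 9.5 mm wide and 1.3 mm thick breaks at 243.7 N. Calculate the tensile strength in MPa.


Area = width * thickness = 9.5 * 1.3 = 12.35 mm^2
TS = force / area = 243.7 / 12.35 = 19.73 MPa

19.73 MPa


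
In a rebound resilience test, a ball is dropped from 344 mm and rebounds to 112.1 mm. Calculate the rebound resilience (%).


Resilience = h_rebound / h_drop * 100
= 112.1 / 344 * 100
= 32.6%

32.6%


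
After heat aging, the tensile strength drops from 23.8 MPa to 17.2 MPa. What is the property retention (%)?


Retention = aged / original * 100
= 17.2 / 23.8 * 100
= 72.3%

72.3%


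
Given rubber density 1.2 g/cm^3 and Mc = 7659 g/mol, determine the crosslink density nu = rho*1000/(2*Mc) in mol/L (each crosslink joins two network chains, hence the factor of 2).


nu = rho * 1000 / (2 * Mc)
nu = 1.2 * 1000 / (2 * 7659)
nu = 1200.0 / 15318
nu = 0.0783 mol/L

0.0783 mol/L


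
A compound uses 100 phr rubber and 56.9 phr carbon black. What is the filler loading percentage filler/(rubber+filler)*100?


Filler % = filler / (rubber + filler) * 100
= 56.9 / (100 + 56.9) * 100
= 56.9 / 156.9 * 100
= 36.27%

36.27%


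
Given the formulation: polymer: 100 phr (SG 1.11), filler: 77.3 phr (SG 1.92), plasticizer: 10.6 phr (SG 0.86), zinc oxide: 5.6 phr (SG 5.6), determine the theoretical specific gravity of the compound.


Sum of weights = 193.5
Volume contributions:
  polymer: 100/1.11 = 90.0901
  filler: 77.3/1.92 = 40.2604
  plasticizer: 10.6/0.86 = 12.3256
  zinc oxide: 5.6/5.6 = 1.0000
Sum of volumes = 143.6761
SG = 193.5 / 143.6761 = 1.347

SG = 1.347


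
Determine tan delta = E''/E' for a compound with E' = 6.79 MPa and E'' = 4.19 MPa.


tan delta = E'' / E'
= 4.19 / 6.79
= 0.6171

tan delta = 0.6171


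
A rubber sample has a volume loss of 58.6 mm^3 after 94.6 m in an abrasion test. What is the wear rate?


Rate = volume_loss / distance
= 58.6 / 94.6
= 0.619 mm^3/m

0.619 mm^3/m


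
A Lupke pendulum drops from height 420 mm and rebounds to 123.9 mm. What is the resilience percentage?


Resilience = h_rebound / h_drop * 100
= 123.9 / 420 * 100
= 29.5%

29.5%


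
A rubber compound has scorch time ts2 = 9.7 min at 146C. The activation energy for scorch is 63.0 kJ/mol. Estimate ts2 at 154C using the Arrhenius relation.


Convert temperatures: T1 = 146 + 273.15 = 419.15 K, T2 = 154 + 273.15 = 427.15 K
ts2_new = 9.7 * exp(63000 / 8.314 * (1/427.15 - 1/419.15))
1/T2 - 1/T1 = -4.4683e-05
ts2_new = 6.91 min

6.91 min


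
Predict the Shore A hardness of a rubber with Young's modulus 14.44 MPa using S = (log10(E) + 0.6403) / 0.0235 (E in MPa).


log10(E) = 0.0235*S - 0.6403  =>  S = (log10(E) + 0.6403) / 0.0235
log10(14.44) = 1.159567
S = (1.159567 + 0.6403) / 0.0235 = 1.799867 / 0.0235
S = 76.6

Shore A = 76.6


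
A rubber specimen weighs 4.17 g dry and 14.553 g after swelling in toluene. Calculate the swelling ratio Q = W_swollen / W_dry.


Q = W_swollen / W_dry
Q = 14.553 / 4.17
Q = 3.49

Q = 3.49


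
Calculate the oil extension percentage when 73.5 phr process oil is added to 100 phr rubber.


Oil % = oil / (100 + oil) * 100
= 73.5 / (100 + 73.5) * 100
= 73.5 / 173.5 * 100
= 42.36%

42.36%


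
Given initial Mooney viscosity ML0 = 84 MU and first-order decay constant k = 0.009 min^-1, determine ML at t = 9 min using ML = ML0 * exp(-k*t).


ML = ML0 * exp(-k * t)
ML = 84 * exp(-0.009 * 9)
ML = 84 * 0.9222
ML = 77.46 MU

77.46 MU


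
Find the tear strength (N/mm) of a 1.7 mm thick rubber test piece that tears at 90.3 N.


Tear strength = force / thickness
= 90.3 / 1.7
= 53.12 N/mm

53.12 N/mm


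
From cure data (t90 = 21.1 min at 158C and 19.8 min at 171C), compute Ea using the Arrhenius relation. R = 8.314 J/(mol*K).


T1 = 431.15 K, T2 = 444.15 K
1/T1 - 1/T2 = 6.7887e-05
ln(t1/t2) = ln(21.1/19.8) = 0.0636
Ea = 8.314 * 0.0636 / 6.7887e-05 = 7787.9128 J/mol
Ea = 7.79 kJ/mol

7.79 kJ/mol


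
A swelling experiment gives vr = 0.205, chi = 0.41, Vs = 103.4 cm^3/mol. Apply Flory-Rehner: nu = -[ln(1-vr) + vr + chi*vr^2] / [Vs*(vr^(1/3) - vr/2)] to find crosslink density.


ln(1 - vr) = ln(1 - 0.205) = -0.2294
Numerator = -((-0.2294) + 0.205 + 0.41 * 0.205^2) = 0.0072
Denominator = 103.4 * (0.205^(1/3) - 0.205/2) = 50.3700
nu = 0.0072 / 50.3700 = 1.4260e-04 mol/cm^3

1.4260e-04 mol/cm^3


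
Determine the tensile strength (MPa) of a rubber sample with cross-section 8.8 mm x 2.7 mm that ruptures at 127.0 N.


Area = width * thickness = 8.8 * 2.7 = 23.76 mm^2
TS = force / area = 127.0 / 23.76 = 5.35 MPa

5.35 MPa


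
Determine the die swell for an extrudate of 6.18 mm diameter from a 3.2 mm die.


Die swell ratio = D_extrudate / D_die
= 6.18 / 3.2
= 1.931

Die swell = 1.931


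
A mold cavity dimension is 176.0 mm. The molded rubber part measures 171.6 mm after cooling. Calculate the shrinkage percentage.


Shrinkage = (mold - part) / mold * 100
= (176.0 - 171.6) / 176.0 * 100
= 4.4 / 176.0 * 100
= 2.5%

2.5%


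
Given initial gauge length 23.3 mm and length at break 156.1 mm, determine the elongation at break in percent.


Elongation = (Lf - L0) / L0 * 100
= (156.1 - 23.3) / 23.3 * 100
= 132.8 / 23.3 * 100
= 570.0%

570.0%


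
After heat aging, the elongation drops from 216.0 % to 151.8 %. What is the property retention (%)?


Retention = aged / original * 100
= 151.8 / 216.0 * 100
= 70.3%

70.3%


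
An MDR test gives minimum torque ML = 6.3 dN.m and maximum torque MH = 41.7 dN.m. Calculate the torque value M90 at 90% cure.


M90 = ML + 0.9 * (MH - ML)
M90 = 6.3 + 0.9 * (41.7 - 6.3)
M90 = 6.3 + 0.9 * 35.4
M90 = 38.16 dN.m

38.16 dN.m


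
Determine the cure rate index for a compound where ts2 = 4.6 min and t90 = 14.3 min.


CRI = 100 / (t90 - ts2)
= 100 / (14.3 - 4.6)
= 100 / 9.7
= 10.31 min^-1

10.31 min^-1


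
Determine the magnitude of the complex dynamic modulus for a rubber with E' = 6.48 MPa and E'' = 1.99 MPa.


|E*| = sqrt(E'^2 + E''^2)
= sqrt(6.48^2 + 1.99^2)
= sqrt(41.9904 + 3.9601)
= 6.779 MPa

6.779 MPa


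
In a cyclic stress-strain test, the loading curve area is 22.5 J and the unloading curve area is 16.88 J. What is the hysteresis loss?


Hysteresis loss = loading - unloading
= 22.5 - 16.88
= 5.62 J

5.62 J


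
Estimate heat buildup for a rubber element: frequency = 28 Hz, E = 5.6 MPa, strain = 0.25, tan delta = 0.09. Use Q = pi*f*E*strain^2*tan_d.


Q = pi * f * E * strain^2 * tan_d
= pi * 28 * 5.6 * 0.25^2 * 0.09
= pi * 28 * 5.6 * 0.0625 * 0.09
= 2.7709

Q = 2.7709


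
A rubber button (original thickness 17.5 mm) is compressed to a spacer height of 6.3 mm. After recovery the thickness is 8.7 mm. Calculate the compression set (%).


CS = (t0 - recovered) / (t0 - ts) * 100
= (17.5 - 8.7) / (17.5 - 6.3) * 100
= 8.8 / 11.2 * 100
= 78.6%

78.6%


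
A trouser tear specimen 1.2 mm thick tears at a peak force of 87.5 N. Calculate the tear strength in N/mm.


Tear strength = force / thickness
= 87.5 / 1.2
= 72.92 N/mm

72.92 N/mm


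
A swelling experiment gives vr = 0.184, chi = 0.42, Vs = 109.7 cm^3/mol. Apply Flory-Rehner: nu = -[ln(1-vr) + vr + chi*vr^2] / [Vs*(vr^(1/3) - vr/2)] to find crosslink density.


ln(1 - vr) = ln(1 - 0.184) = -0.2033
Numerator = -((-0.2033) + 0.184 + 0.42 * 0.184^2) = 0.0051
Denominator = 109.7 * (0.184^(1/3) - 0.184/2) = 52.3020
nu = 0.0051 / 52.3020 = 9.7920e-05 mol/cm^3

9.7920e-05 mol/cm^3


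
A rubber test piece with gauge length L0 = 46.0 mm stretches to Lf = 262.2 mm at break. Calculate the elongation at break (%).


Elongation = (Lf - L0) / L0 * 100
= (262.2 - 46.0) / 46.0 * 100
= 216.2 / 46.0 * 100
= 470.0%

470.0%


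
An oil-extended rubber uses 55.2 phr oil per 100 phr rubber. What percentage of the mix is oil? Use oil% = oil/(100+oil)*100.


Oil % = oil / (100 + oil) * 100
= 55.2 / (100 + 55.2) * 100
= 55.2 / 155.2 * 100
= 35.57%

35.57%


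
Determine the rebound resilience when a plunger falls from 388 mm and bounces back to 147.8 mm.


Resilience = h_rebound / h_drop * 100
= 147.8 / 388 * 100
= 38.1%

38.1%


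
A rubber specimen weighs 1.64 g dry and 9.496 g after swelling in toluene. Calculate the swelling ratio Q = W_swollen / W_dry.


Q = W_swollen / W_dry
Q = 9.496 / 1.64
Q = 5.79

Q = 5.79


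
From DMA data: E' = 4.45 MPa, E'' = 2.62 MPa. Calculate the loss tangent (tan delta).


tan delta = E'' / E'
= 2.62 / 4.45
= 0.5888

tan delta = 0.5888


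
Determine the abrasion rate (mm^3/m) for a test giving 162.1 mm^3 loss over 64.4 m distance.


Rate = volume_loss / distance
= 162.1 / 64.4
= 2.517 mm^3/m

2.517 mm^3/m


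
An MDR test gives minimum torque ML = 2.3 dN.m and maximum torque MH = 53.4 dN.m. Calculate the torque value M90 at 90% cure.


M90 = ML + 0.9 * (MH - ML)
M90 = 2.3 + 0.9 * (53.4 - 2.3)
M90 = 2.3 + 0.9 * 51.1
M90 = 48.29 dN.m

48.29 dN.m


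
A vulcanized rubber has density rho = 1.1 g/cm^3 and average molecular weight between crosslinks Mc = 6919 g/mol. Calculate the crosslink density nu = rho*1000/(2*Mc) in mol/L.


nu = rho * 1000 / (2 * Mc)
nu = 1.1 * 1000 / (2 * 6919)
nu = 1100.0 / 13838
nu = 0.0795 mol/L

0.0795 mol/L


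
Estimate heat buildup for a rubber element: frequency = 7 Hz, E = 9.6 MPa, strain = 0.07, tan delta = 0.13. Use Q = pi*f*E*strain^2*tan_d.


Q = pi * f * E * strain^2 * tan_d
= pi * 7 * 9.6 * 0.07^2 * 0.13
= pi * 7 * 9.6 * 0.0049 * 0.13
= 0.1345

Q = 0.1345


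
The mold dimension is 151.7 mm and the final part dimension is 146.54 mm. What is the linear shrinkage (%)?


Shrinkage = (mold - part) / mold * 100
= (151.7 - 146.54) / 151.7 * 100
= 5.16 / 151.7 * 100
= 3.4%

3.4%


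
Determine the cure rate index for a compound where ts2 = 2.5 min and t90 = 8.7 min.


CRI = 100 / (t90 - ts2)
= 100 / (8.7 - 2.5)
= 100 / 6.2
= 16.13 min^-1

16.13 min^-1


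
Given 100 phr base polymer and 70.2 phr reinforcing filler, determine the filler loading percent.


Filler % = filler / (rubber + filler) * 100
= 70.2 / (100 + 70.2) * 100
= 70.2 / 170.2 * 100
= 41.25%

41.25%


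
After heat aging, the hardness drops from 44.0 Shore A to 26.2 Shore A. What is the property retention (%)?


Retention = aged / original * 100
= 26.2 / 44.0 * 100
= 59.5%

59.5%


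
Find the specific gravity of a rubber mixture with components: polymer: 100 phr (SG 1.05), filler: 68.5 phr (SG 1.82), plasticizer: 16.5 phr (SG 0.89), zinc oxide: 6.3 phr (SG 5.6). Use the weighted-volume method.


Sum of weights = 191.3
Volume contributions:
  polymer: 100/1.05 = 95.2381
  filler: 68.5/1.82 = 37.6374
  plasticizer: 16.5/0.89 = 18.5393
  zinc oxide: 6.3/5.6 = 1.1250
Sum of volumes = 152.5398
SG = 191.3 / 152.5398 = 1.254

SG = 1.254


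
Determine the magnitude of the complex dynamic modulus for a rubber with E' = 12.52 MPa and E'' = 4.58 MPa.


|E*| = sqrt(E'^2 + E''^2)
= sqrt(12.52^2 + 4.58^2)
= sqrt(156.7504 + 20.9764)
= 13.331 MPa

13.331 MPa


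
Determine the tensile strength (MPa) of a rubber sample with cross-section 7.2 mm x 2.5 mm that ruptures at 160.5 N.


Area = width * thickness = 7.2 * 2.5 = 18.0 mm^2
TS = force / area = 160.5 / 18.0 = 8.92 MPa

8.92 MPa


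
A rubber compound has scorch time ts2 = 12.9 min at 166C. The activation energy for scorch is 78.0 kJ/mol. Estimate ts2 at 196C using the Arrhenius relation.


Convert temperatures: T1 = 166 + 273.15 = 439.15 K, T2 = 196 + 273.15 = 469.15 K
ts2_new = 12.9 * exp(78000 / 8.314 * (1/469.15 - 1/439.15))
1/T2 - 1/T1 = -1.4561e-04
ts2_new = 3.29 min

3.29 min


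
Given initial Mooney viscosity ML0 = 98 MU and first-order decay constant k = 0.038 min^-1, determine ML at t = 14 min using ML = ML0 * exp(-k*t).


ML = ML0 * exp(-k * t)
ML = 98 * exp(-0.038 * 14)
ML = 98 * 0.5874
ML = 57.57 MU

57.57 MU


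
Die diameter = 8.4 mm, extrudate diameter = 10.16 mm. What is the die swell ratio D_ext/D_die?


Die swell ratio = D_extrudate / D_die
= 10.16 / 8.4
= 1.21

Die swell = 1.21


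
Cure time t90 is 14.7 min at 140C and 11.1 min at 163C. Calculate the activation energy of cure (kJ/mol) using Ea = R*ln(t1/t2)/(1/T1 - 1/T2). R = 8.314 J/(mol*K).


T1 = 413.15 K, T2 = 436.15 K
1/T1 - 1/T2 = 1.2764e-04
ln(t1/t2) = ln(14.7/11.1) = 0.2809
Ea = 8.314 * 0.2809 / 1.2764e-04 = 18297.0572 J/mol
Ea = 18.3 kJ/mol

18.3 kJ/mol


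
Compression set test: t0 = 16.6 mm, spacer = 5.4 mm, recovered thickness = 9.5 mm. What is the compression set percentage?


CS = (t0 - recovered) / (t0 - ts) * 100
= (16.6 - 9.5) / (16.6 - 5.4) * 100
= 7.1 / 11.2 * 100
= 63.4%

63.4%


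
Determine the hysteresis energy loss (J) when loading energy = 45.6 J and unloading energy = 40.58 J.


Hysteresis loss = loading - unloading
= 45.6 - 40.58
= 5.02 J

5.02 J


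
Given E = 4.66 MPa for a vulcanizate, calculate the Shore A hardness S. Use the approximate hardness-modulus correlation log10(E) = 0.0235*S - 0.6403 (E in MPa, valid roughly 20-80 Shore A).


log10(E) = 0.0235*S - 0.6403  =>  S = (log10(E) + 0.6403) / 0.0235
log10(4.66) = 0.668386
S = (0.668386 + 0.6403) / 0.0235 = 1.308686 / 0.0235
S = 55.7

Shore A = 55.7


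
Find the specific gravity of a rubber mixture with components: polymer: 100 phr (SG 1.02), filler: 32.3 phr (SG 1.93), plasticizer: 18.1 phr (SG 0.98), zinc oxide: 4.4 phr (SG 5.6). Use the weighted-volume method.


Sum of weights = 154.8
Volume contributions:
  polymer: 100/1.02 = 98.0392
  filler: 32.3/1.93 = 16.7358
  plasticizer: 18.1/0.98 = 18.4694
  zinc oxide: 4.4/5.6 = 0.7857
Sum of volumes = 134.0301
SG = 154.8 / 134.0301 = 1.155

SG = 1.155


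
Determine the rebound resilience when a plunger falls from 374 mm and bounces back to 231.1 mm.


Resilience = h_rebound / h_drop * 100
= 231.1 / 374 * 100
= 61.8%

61.8%


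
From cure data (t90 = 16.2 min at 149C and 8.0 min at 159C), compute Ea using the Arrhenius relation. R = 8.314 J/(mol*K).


T1 = 422.15 K, T2 = 432.15 K
1/T1 - 1/T2 = 5.4815e-05
ln(t1/t2) = ln(16.2/8.0) = 0.7056
Ea = 8.314 * 0.7056 / 5.4815e-05 = 107016.6258 J/mol
Ea = 107.02 kJ/mol

107.02 kJ/mol


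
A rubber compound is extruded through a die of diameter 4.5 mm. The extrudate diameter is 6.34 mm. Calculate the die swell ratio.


Die swell ratio = D_extrudate / D_die
= 6.34 / 4.5
= 1.409

Die swell = 1.409


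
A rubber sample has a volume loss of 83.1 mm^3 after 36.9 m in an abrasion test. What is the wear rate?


Rate = volume_loss / distance
= 83.1 / 36.9
= 2.252 mm^3/m

2.252 mm^3/m


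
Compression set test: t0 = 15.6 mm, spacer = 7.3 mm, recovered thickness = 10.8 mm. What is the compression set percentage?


CS = (t0 - recovered) / (t0 - ts) * 100
= (15.6 - 10.8) / (15.6 - 7.3) * 100
= 4.8 / 8.3 * 100
= 57.8%

57.8%


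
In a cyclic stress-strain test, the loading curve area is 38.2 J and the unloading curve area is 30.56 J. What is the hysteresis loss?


Hysteresis loss = loading - unloading
= 38.2 - 30.56
= 7.64 J

7.64 J


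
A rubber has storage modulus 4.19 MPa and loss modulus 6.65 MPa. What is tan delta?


tan delta = E'' / E'
= 6.65 / 4.19
= 1.5871

tan delta = 1.5871


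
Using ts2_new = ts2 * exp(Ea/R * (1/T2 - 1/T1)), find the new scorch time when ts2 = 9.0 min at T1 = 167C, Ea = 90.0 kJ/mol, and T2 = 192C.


Convert temperatures: T1 = 167 + 273.15 = 440.15 K, T2 = 192 + 273.15 = 465.15 K
ts2_new = 9.0 * exp(90000 / 8.314 * (1/465.15 - 1/440.15))
1/T2 - 1/T1 = -1.2211e-04
ts2_new = 2.4 min

2.4 min


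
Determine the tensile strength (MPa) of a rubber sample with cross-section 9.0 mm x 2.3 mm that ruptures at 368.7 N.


Area = width * thickness = 9.0 * 2.3 = 20.7 mm^2
TS = force / area = 368.7 / 20.7 = 17.81 MPa

17.81 MPa


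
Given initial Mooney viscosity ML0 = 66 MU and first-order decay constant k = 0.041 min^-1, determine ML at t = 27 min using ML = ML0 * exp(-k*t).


ML = ML0 * exp(-k * t)
ML = 66 * exp(-0.041 * 27)
ML = 66 * 0.3305
ML = 21.82 MU

21.82 MU


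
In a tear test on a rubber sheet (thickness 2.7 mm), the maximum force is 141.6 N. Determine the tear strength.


Tear strength = force / thickness
= 141.6 / 2.7
= 52.44 N/mm

52.44 N/mm


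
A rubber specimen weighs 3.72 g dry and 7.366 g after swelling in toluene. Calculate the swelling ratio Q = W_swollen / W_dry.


Q = W_swollen / W_dry
Q = 7.366 / 3.72
Q = 1.98

Q = 1.98


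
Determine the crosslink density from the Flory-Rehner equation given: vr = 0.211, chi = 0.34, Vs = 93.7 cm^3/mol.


ln(1 - vr) = ln(1 - 0.211) = -0.2370
Numerator = -((-0.2370) + 0.211 + 0.34 * 0.211^2) = 0.0109
Denominator = 93.7 * (0.211^(1/3) - 0.211/2) = 45.8975
nu = 0.0109 / 45.8975 = 2.3644e-04 mol/cm^3

2.3644e-04 mol/cm^3


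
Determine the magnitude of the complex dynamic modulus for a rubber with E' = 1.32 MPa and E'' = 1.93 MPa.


|E*| = sqrt(E'^2 + E''^2)
= sqrt(1.32^2 + 1.93^2)
= sqrt(1.7424 + 3.7249)
= 2.338 MPa

2.338 MPa


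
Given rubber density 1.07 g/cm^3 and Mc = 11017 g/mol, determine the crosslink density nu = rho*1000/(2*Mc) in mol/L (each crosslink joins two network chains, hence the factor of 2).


nu = rho * 1000 / (2 * Mc)
nu = 1.07 * 1000 / (2 * 11017)
nu = 1070.0 / 22034
nu = 0.0486 mol/L

0.0486 mol/L


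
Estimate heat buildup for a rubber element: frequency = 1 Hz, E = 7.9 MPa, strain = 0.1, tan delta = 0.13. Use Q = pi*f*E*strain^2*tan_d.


Q = pi * f * E * strain^2 * tan_d
= pi * 1 * 7.9 * 0.1^2 * 0.13
= pi * 1 * 7.9 * 0.0100 * 0.13
= 0.0323

Q = 0.0323


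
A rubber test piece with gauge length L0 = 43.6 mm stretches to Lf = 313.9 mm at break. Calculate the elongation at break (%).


Elongation = (Lf - L0) / L0 * 100
= (313.9 - 43.6) / 43.6 * 100
= 270.3 / 43.6 * 100
= 620.0%

620.0%


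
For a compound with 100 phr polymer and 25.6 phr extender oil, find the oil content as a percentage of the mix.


Oil % = oil / (100 + oil) * 100
= 25.6 / (100 + 25.6) * 100
= 25.6 / 125.6 * 100
= 20.38%

20.38%


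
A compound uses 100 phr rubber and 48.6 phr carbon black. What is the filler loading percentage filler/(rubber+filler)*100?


Filler % = filler / (rubber + filler) * 100
= 48.6 / (100 + 48.6) * 100
= 48.6 / 148.6 * 100
= 32.71%

32.71%


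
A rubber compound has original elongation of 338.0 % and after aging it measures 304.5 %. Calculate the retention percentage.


Retention = aged / original * 100
= 304.5 / 338.0 * 100
= 90.1%

90.1%


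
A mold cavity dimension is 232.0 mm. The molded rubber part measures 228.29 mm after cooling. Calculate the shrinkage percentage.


Shrinkage = (mold - part) / mold * 100
= (232.0 - 228.29) / 232.0 * 100
= 3.71 / 232.0 * 100
= 1.6%

1.6%


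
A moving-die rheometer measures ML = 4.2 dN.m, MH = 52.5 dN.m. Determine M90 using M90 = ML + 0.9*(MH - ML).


M90 = ML + 0.9 * (MH - ML)
M90 = 4.2 + 0.9 * (52.5 - 4.2)
M90 = 4.2 + 0.9 * 48.3
M90 = 47.67 dN.m

47.67 dN.m


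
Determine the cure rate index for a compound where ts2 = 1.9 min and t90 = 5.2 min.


CRI = 100 / (t90 - ts2)
= 100 / (5.2 - 1.9)
= 100 / 3.3
= 30.3 min^-1

30.3 min^-1


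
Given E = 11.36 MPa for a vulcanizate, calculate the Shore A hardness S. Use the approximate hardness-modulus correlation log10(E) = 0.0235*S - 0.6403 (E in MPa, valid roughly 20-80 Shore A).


log10(E) = 0.0235*S - 0.6403  =>  S = (log10(E) + 0.6403) / 0.0235
log10(11.36) = 1.055378
S = (1.055378 + 0.6403) / 0.0235 = 1.695678 / 0.0235
S = 72.2

Shore A = 72.2


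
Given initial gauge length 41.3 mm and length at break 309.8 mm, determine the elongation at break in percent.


Elongation = (Lf - L0) / L0 * 100
= (309.8 - 41.3) / 41.3 * 100
= 268.5 / 41.3 * 100
= 650.1%

650.1%


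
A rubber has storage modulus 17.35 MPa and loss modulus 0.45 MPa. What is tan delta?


tan delta = E'' / E'
= 0.45 / 17.35
= 0.0259

tan delta = 0.0259


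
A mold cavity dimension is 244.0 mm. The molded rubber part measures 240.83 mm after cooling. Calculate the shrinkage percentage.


Shrinkage = (mold - part) / mold * 100
= (244.0 - 240.83) / 244.0 * 100
= 3.17 / 244.0 * 100
= 1.3%

1.3%


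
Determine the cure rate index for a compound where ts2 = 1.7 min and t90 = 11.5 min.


CRI = 100 / (t90 - ts2)
= 100 / (11.5 - 1.7)
= 100 / 9.8
= 10.2 min^-1

10.2 min^-1


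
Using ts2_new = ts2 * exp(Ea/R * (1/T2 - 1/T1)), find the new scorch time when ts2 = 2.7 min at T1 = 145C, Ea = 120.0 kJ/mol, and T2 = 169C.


Convert temperatures: T1 = 145 + 273.15 = 418.15 K, T2 = 169 + 273.15 = 442.15 K
ts2_new = 2.7 * exp(120000 / 8.314 * (1/442.15 - 1/418.15))
1/T2 - 1/T1 = -1.2981e-04
ts2_new = 0.41 min

0.41 min


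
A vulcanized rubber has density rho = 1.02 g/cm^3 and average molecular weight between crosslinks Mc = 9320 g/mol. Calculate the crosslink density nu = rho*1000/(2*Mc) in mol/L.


nu = rho * 1000 / (2 * Mc)
nu = 1.02 * 1000 / (2 * 9320)
nu = 1020.0 / 18640
nu = 0.0547 mol/L

0.0547 mol/L


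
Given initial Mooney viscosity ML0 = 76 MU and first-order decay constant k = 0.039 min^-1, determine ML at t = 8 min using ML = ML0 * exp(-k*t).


ML = ML0 * exp(-k * t)
ML = 76 * exp(-0.039 * 8)
ML = 76 * 0.7320
ML = 55.63 MU

55.63 MU


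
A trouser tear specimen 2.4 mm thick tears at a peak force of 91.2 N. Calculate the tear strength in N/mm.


Tear strength = force / thickness
= 91.2 / 2.4
= 38.0 N/mm

38.0 N/mm


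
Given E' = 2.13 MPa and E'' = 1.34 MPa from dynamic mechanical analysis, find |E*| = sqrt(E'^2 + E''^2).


|E*| = sqrt(E'^2 + E''^2)
= sqrt(2.13^2 + 1.34^2)
= sqrt(4.5369 + 1.7956)
= 2.516 MPa

2.516 MPa


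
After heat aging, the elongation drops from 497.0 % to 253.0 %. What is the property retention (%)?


Retention = aged / original * 100
= 253.0 / 497.0 * 100
= 50.9%

50.9%


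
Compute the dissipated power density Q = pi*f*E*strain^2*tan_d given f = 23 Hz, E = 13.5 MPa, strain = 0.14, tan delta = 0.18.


Q = pi * f * E * strain^2 * tan_d
= pi * 23 * 13.5 * 0.14^2 * 0.18
= pi * 23 * 13.5 * 0.0196 * 0.18
= 3.4414

Q = 3.4414


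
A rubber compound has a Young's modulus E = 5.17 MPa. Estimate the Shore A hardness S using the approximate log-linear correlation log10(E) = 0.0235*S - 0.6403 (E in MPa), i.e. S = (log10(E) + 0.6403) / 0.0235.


log10(E) = 0.0235*S - 0.6403  =>  S = (log10(E) + 0.6403) / 0.0235
log10(5.17) = 0.713491
S = (0.713491 + 0.6403) / 0.0235 = 1.353791 / 0.0235
S = 57.6

Shore A = 57.6


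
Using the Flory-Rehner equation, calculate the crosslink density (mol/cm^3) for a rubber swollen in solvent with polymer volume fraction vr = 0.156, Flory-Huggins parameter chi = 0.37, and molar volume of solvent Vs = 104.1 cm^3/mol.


ln(1 - vr) = ln(1 - 0.156) = -0.1696
Numerator = -((-0.1696) + 0.156 + 0.37 * 0.156^2) = 0.0046
Denominator = 104.1 * (0.156^(1/3) - 0.156/2) = 47.9194
nu = 0.0046 / 47.9194 = 9.5962e-05 mol/cm^3

9.5962e-05 mol/cm^3


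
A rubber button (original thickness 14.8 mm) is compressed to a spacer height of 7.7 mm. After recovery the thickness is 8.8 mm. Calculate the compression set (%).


CS = (t0 - recovered) / (t0 - ts) * 100
= (14.8 - 8.8) / (14.8 - 7.7) * 100
= 6.0 / 7.1 * 100
= 84.5%

84.5%


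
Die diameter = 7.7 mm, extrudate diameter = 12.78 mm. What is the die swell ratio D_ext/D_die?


Die swell ratio = D_extrudate / D_die
= 12.78 / 7.7
= 1.66

Die swell = 1.66


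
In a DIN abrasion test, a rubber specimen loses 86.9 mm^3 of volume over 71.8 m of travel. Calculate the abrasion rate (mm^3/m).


Rate = volume_loss / distance
= 86.9 / 71.8
= 1.21 mm^3/m

1.21 mm^3/m


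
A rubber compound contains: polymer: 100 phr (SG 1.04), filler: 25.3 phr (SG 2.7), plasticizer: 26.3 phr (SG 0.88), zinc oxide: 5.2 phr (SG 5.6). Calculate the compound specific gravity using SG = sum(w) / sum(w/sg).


Sum of weights = 156.8
Volume contributions:
  polymer: 100/1.04 = 96.1538
  filler: 25.3/2.7 = 9.3704
  plasticizer: 26.3/0.88 = 29.8864
  zinc oxide: 5.2/5.6 = 0.9286
Sum of volumes = 136.3392
SG = 156.8 / 136.3392 = 1.15

SG = 1.15


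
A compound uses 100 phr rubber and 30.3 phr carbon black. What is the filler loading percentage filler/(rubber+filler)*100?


Filler % = filler / (rubber + filler) * 100
= 30.3 / (100 + 30.3) * 100
= 30.3 / 130.3 * 100
= 23.25%

23.25%


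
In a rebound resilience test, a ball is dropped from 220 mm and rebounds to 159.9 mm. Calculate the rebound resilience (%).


Resilience = h_rebound / h_drop * 100
= 159.9 / 220 * 100
= 72.7%

72.7%


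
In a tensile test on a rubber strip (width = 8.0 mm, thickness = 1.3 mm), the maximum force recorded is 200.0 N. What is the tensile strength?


Area = width * thickness = 8.0 * 1.3 = 10.4 mm^2
TS = force / area = 200.0 / 10.4 = 19.23 MPa

19.23 MPa


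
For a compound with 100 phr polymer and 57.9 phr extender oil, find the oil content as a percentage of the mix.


Oil % = oil / (100 + oil) * 100
= 57.9 / (100 + 57.9) * 100
= 57.9 / 157.9 * 100
= 36.67%

36.67%


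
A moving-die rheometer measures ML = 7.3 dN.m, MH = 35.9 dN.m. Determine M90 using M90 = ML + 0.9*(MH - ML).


M90 = ML + 0.9 * (MH - ML)
M90 = 7.3 + 0.9 * (35.9 - 7.3)
M90 = 7.3 + 0.9 * 28.6
M90 = 33.04 dN.m

33.04 dN.m


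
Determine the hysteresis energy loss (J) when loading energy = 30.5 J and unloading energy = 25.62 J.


Hysteresis loss = loading - unloading
= 30.5 - 25.62
= 4.88 J

4.88 J


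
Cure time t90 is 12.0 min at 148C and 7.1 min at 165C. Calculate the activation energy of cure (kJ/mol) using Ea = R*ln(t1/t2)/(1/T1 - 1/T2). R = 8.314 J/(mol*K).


T1 = 421.15 K, T2 = 438.15 K
1/T1 - 1/T2 = 9.2128e-05
ln(t1/t2) = ln(12.0/7.1) = 0.5248
Ea = 8.314 * 0.5248 / 9.2128e-05 = 47361.3819 J/mol
Ea = 47.36 kJ/mol

47.36 kJ/mol


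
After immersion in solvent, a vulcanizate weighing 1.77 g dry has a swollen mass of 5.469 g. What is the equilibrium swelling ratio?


Q = W_swollen / W_dry
Q = 5.469 / 1.77
Q = 3.09

Q = 3.09


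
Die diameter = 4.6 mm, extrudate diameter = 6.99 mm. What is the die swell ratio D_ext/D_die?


Die swell ratio = D_extrudate / D_die
= 6.99 / 4.6
= 1.52

Die swell = 1.52


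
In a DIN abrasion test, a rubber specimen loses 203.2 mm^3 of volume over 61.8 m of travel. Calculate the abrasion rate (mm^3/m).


Rate = volume_loss / distance
= 203.2 / 61.8
= 3.288 mm^3/m

3.288 mm^3/m


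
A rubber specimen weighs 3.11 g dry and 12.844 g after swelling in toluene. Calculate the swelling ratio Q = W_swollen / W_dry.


Q = W_swollen / W_dry
Q = 12.844 / 3.11
Q = 4.13

Q = 4.13


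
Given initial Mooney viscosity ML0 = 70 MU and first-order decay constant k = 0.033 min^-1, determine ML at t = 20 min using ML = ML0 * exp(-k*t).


ML = ML0 * exp(-k * t)
ML = 70 * exp(-0.033 * 20)
ML = 70 * 0.5169
ML = 36.18 MU

36.18 MU


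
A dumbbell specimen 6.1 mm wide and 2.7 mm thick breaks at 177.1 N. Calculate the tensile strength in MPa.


Area = width * thickness = 6.1 * 2.7 = 16.47 mm^2
TS = force / area = 177.1 / 16.47 = 10.75 MPa

10.75 MPa


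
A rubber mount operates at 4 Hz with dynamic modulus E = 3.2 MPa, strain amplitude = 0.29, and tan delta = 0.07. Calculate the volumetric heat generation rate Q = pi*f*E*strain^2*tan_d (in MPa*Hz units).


Q = pi * f * E * strain^2 * tan_d
= pi * 4 * 3.2 * 0.29^2 * 0.07
= pi * 4 * 3.2 * 0.0841 * 0.07
= 0.2367

Q = 0.2367


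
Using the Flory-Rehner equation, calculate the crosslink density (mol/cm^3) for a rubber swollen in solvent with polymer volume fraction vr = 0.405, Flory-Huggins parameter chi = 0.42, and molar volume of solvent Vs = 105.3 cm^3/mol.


ln(1 - vr) = ln(1 - 0.405) = -0.5192
Numerator = -((-0.5192) + 0.405 + 0.42 * 0.405^2) = 0.0453
Denominator = 105.3 * (0.405^(1/3) - 0.405/2) = 56.5844
nu = 0.0453 / 56.5844 = 8.0063e-04 mol/cm^3

8.0063e-04 mol/cm^3


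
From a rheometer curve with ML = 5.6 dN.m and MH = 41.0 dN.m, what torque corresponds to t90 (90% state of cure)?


M90 = ML + 0.9 * (MH - ML)
M90 = 5.6 + 0.9 * (41.0 - 5.6)
M90 = 5.6 + 0.9 * 35.4
M90 = 37.46 dN.m

37.46 dN.m


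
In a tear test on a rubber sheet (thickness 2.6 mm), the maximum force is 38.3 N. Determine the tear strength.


Tear strength = force / thickness
= 38.3 / 2.6
= 14.73 N/mm

14.73 N/mm


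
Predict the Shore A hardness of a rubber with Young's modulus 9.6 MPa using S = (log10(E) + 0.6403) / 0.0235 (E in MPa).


log10(E) = 0.0235*S - 0.6403  =>  S = (log10(E) + 0.6403) / 0.0235
log10(9.6) = 0.982271
S = (0.982271 + 0.6403) / 0.0235 = 1.622571 / 0.0235
S = 69.0

Shore A = 69.0


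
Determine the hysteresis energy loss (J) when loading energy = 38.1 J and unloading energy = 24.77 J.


Hysteresis loss = loading - unloading
= 38.1 - 24.77
= 13.33 J

13.33 J


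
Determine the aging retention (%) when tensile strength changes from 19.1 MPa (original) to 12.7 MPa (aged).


Retention = aged / original * 100
= 12.7 / 19.1 * 100
= 66.5%

66.5%


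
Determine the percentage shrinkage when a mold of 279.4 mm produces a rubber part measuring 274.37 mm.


Shrinkage = (mold - part) / mold * 100
= (279.4 - 274.37) / 279.4 * 100
= 5.03 / 279.4 * 100
= 1.8%

1.8%


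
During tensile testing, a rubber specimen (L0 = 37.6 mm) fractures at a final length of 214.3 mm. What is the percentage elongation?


Elongation = (Lf - L0) / L0 * 100
= (214.3 - 37.6) / 37.6 * 100
= 176.7 / 37.6 * 100
= 469.9%

469.9%


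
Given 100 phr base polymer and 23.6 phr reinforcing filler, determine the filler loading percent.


Filler % = filler / (rubber + filler) * 100
= 23.6 / (100 + 23.6) * 100
= 23.6 / 123.6 * 100
= 19.09%

19.09%


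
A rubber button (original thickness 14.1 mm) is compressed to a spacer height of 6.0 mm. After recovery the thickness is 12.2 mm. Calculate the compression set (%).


CS = (t0 - recovered) / (t0 - ts) * 100
= (14.1 - 12.2) / (14.1 - 6.0) * 100
= 1.9 / 8.1 * 100
= 23.5%

23.5%


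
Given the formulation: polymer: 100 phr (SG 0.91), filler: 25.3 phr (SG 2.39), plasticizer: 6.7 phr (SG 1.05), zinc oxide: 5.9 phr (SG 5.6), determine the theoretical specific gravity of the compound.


Sum of weights = 137.9
Volume contributions:
  polymer: 100/0.91 = 109.8901
  filler: 25.3/2.39 = 10.5858
  plasticizer: 6.7/1.05 = 6.3810
  zinc oxide: 5.9/5.6 = 1.0536
Sum of volumes = 127.9104
SG = 137.9 / 127.9104 = 1.078

SG = 1.078


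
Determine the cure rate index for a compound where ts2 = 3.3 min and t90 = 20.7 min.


CRI = 100 / (t90 - ts2)
= 100 / (20.7 - 3.3)
= 100 / 17.4
= 5.75 min^-1

5.75 min^-1


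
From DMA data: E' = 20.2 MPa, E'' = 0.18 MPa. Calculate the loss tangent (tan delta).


tan delta = E'' / E'
= 0.18 / 20.2
= 0.0089

tan delta = 0.0089


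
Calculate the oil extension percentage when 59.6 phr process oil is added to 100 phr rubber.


Oil % = oil / (100 + oil) * 100
= 59.6 / (100 + 59.6) * 100
= 59.6 / 159.6 * 100
= 37.34%

37.34%


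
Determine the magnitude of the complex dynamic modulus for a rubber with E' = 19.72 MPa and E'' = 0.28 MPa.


|E*| = sqrt(E'^2 + E''^2)
= sqrt(19.72^2 + 0.28^2)
= sqrt(388.8784 + 0.0784)
= 19.722 MPa

19.722 MPa


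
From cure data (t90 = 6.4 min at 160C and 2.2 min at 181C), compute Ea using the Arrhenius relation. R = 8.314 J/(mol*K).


T1 = 433.15 K, T2 = 454.15 K
1/T1 - 1/T2 = 1.0675e-04
ln(t1/t2) = ln(6.4/2.2) = 1.0678
Ea = 8.314 * 1.0678 / 1.0675e-04 = 83163.8916 J/mol
Ea = 83.16 kJ/mol

83.16 kJ/mol


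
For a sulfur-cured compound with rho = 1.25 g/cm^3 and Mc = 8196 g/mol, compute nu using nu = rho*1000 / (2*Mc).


nu = rho * 1000 / (2 * Mc)
nu = 1.25 * 1000 / (2 * 8196)
nu = 1250.0 / 16392
nu = 0.0763 mol/L

0.0763 mol/L


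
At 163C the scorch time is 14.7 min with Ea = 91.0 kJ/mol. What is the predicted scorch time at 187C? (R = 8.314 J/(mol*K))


Convert temperatures: T1 = 163 + 273.15 = 436.15 K, T2 = 187 + 273.15 = 460.15 K
ts2_new = 14.7 * exp(91000 / 8.314 * (1/460.15 - 1/436.15))
1/T2 - 1/T1 = -1.1958e-04
ts2_new = 3.97 min

3.97 min


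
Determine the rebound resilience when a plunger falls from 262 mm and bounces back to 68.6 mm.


Resilience = h_rebound / h_drop * 100
= 68.6 / 262 * 100
= 26.2%

26.2%


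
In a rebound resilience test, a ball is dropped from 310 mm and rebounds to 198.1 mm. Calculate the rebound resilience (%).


Resilience = h_rebound / h_drop * 100
= 198.1 / 310 * 100
= 63.9%

63.9%


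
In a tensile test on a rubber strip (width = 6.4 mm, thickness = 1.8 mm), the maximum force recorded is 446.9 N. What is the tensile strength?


Area = width * thickness = 6.4 * 1.8 = 11.52 mm^2
TS = force / area = 446.9 / 11.52 = 38.79 MPa

38.79 MPa


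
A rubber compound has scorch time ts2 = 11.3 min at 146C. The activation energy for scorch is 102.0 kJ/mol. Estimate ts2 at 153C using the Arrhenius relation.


Convert temperatures: T1 = 146 + 273.15 = 419.15 K, T2 = 153 + 273.15 = 426.15 K
ts2_new = 11.3 * exp(102000 / 8.314 * (1/426.15 - 1/419.15))
1/T2 - 1/T1 = -3.9189e-05
ts2_new = 6.99 min

6.99 min


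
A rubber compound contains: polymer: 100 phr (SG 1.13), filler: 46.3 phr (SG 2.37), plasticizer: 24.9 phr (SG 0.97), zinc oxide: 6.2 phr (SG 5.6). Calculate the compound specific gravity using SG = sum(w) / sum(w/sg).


Sum of weights = 177.4
Volume contributions:
  polymer: 100/1.13 = 88.4956
  filler: 46.3/2.37 = 19.5359
  plasticizer: 24.9/0.97 = 25.6701
  zinc oxide: 6.2/5.6 = 1.1071
Sum of volumes = 134.8087
SG = 177.4 / 134.8087 = 1.316

SG = 1.316


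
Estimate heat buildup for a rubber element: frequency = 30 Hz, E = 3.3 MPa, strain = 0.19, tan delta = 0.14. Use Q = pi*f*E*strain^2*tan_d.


Q = pi * f * E * strain^2 * tan_d
= pi * 30 * 3.3 * 0.19^2 * 0.14
= pi * 30 * 3.3 * 0.0361 * 0.14
= 1.5719

Q = 1.5719


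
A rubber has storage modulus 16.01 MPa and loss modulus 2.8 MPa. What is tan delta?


tan delta = E'' / E'
= 2.8 / 16.01
= 0.1749

tan delta = 0.1749


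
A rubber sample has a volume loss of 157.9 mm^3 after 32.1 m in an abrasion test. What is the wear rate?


Rate = volume_loss / distance
= 157.9 / 32.1
= 4.919 mm^3/m

4.919 mm^3/m


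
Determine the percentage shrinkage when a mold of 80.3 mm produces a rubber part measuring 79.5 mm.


Shrinkage = (mold - part) / mold * 100
= (80.3 - 79.5) / 80.3 * 100
= 0.8 / 80.3 * 100
= 1.0%

1.0%


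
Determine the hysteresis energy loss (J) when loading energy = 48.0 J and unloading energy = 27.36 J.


Hysteresis loss = loading - unloading
= 48.0 - 27.36
= 20.64 J

20.64 J


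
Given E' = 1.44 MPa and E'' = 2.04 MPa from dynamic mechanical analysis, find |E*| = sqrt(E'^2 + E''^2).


|E*| = sqrt(E'^2 + E''^2)
= sqrt(1.44^2 + 2.04^2)
= sqrt(2.0736 + 4.1616)
= 2.497 MPa

2.497 MPa


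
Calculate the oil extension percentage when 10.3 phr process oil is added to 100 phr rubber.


Oil % = oil / (100 + oil) * 100
= 10.3 / (100 + 10.3) * 100
= 10.3 / 110.3 * 100
= 9.34%

9.34%


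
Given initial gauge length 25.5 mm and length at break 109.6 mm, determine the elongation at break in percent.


Elongation = (Lf - L0) / L0 * 100
= (109.6 - 25.5) / 25.5 * 100
= 84.1 / 25.5 * 100
= 329.8%

329.8%


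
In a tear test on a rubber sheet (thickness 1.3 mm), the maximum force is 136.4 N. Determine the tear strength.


Tear strength = force / thickness
= 136.4 / 1.3
= 104.92 N/mm

104.92 N/mm


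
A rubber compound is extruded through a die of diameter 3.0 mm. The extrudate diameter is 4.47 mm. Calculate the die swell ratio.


Die swell ratio = D_extrudate / D_die
= 4.47 / 3.0
= 1.49

Die swell = 1.49


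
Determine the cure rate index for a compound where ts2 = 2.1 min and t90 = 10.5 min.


CRI = 100 / (t90 - ts2)
= 100 / (10.5 - 2.1)
= 100 / 8.4
= 11.9 min^-1

11.9 min^-1


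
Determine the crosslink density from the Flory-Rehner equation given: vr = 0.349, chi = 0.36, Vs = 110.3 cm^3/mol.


ln(1 - vr) = ln(1 - 0.349) = -0.4292
Numerator = -((-0.4292) + 0.349 + 0.36 * 0.349^2) = 0.0364
Denominator = 110.3 * (0.349^(1/3) - 0.349/2) = 58.4103
nu = 0.0364 / 58.4103 = 6.2313e-04 mol/cm^3

6.2313e-04 mol/cm^3


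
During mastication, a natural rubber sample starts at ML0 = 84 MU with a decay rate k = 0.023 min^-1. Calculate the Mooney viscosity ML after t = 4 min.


ML = ML0 * exp(-k * t)
ML = 84 * exp(-0.023 * 4)
ML = 84 * 0.9121
ML = 76.62 MU

76.62 MU


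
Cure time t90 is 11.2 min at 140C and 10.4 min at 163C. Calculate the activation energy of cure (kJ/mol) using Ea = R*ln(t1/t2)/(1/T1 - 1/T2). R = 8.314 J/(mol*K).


T1 = 413.15 K, T2 = 436.15 K
1/T1 - 1/T2 = 1.2764e-04
ln(t1/t2) = ln(11.2/10.4) = 0.0741
Ea = 8.314 * 0.0741 / 1.2764e-04 = 4827.1495 J/mol
Ea = 4.83 kJ/mol

4.83 kJ/mol


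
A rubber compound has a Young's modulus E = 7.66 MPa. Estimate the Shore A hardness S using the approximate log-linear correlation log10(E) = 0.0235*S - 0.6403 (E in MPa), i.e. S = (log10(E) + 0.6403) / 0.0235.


log10(E) = 0.0235*S - 0.6403  =>  S = (log10(E) + 0.6403) / 0.0235
log10(7.66) = 0.884229
S = (0.884229 + 0.6403) / 0.0235 = 1.524529 / 0.0235
S = 64.9

Shore A = 64.9


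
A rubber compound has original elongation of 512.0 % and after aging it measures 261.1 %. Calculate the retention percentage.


Retention = aged / original * 100
= 261.1 / 512.0 * 100
= 51.0%

51.0%


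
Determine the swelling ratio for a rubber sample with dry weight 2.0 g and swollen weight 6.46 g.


Q = W_swollen / W_dry
Q = 6.46 / 2.0
Q = 3.23

Q = 3.23


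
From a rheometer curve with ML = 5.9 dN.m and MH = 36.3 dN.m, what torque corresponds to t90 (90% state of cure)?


M90 = ML + 0.9 * (MH - ML)
M90 = 5.9 + 0.9 * (36.3 - 5.9)
M90 = 5.9 + 0.9 * 30.4
M90 = 33.26 dN.m

33.26 dN.m


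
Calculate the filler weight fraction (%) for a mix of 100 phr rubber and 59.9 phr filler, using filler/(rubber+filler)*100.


Filler % = filler / (rubber + filler) * 100
= 59.9 / (100 + 59.9) * 100
= 59.9 / 159.9 * 100
= 37.46%

37.46%


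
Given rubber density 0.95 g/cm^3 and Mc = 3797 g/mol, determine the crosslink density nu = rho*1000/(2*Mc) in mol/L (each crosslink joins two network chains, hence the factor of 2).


nu = rho * 1000 / (2 * Mc)
nu = 0.95 * 1000 / (2 * 3797)
nu = 950.0 / 7594
nu = 0.1251 mol/L

0.1251 mol/L


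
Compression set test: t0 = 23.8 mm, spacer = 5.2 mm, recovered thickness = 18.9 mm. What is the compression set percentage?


CS = (t0 - recovered) / (t0 - ts) * 100
= (23.8 - 18.9) / (23.8 - 5.2) * 100
= 4.9 / 18.6 * 100
= 26.3%

26.3%


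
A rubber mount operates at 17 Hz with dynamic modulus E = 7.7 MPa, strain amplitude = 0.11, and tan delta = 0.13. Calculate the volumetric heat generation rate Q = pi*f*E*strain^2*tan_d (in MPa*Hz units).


Q = pi * f * E * strain^2 * tan_d
= pi * 17 * 7.7 * 0.11^2 * 0.13
= pi * 17 * 7.7 * 0.0121 * 0.13
= 0.6469

Q = 0.6469
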